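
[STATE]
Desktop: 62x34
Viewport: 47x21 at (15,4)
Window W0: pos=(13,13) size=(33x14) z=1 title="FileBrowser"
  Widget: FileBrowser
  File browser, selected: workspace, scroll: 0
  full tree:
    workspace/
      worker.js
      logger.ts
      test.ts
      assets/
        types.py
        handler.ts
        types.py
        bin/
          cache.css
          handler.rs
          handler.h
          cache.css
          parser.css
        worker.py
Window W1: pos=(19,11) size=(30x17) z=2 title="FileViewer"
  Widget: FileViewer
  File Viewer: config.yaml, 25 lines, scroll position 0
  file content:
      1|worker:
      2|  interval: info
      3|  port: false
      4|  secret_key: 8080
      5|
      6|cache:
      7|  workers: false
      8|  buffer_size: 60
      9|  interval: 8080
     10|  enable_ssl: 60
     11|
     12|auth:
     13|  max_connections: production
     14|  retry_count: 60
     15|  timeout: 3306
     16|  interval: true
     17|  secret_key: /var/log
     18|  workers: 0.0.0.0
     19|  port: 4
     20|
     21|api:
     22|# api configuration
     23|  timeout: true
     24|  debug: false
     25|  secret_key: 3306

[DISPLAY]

                                               
                                               
                                               
                                               
                                               
                                               
                                               
    ┏━━━━━━━━━━━━━━━━━━━━━━━━━━━━┓             
    ┃ FileViewer                 ┃             
━━━━┠────────────────────────────┨             
File┃worker:                    ▲┃             
────┃  interval: info           █┃             
 [-]┃  port: false              ░┃             
   w┃  secret_key: 8080         ░┃             
   l┃                           ░┃             
   t┃cache:                     ░┃             
   [┃  workers: false           ░┃             
    ┃  buffer_size: 60          ░┃             
    ┃  interval: 8080           ░┃             
    ┃  enable_ssl: 60           ░┃             
    ┃                           ░┃             


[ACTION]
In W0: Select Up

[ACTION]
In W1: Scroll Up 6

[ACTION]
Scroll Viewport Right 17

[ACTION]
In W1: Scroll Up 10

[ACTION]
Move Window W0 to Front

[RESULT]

                                               
                                               
                                               
                                               
                                               
                                               
                                               
    ┏━━━━━━━━━━━━━━━━━━━━━━━━━━━━┓             
    ┃ FileViewer                 ┃             
━━━━━━━━━━━━━━━━━━━━━━━━━━━━━━┓──┨             
FileBrowser                   ┃ ▲┃             
──────────────────────────────┨ █┃             
 [-] workspace/               ┃ ░┃             
   worker.js                  ┃ ░┃             
   logger.ts                  ┃ ░┃             
   test.ts                    ┃ ░┃             
   [+] assets/                ┃ ░┃             
                              ┃ ░┃             
                              ┃ ░┃             
                              ┃ ░┃             
                              ┃ ░┃             


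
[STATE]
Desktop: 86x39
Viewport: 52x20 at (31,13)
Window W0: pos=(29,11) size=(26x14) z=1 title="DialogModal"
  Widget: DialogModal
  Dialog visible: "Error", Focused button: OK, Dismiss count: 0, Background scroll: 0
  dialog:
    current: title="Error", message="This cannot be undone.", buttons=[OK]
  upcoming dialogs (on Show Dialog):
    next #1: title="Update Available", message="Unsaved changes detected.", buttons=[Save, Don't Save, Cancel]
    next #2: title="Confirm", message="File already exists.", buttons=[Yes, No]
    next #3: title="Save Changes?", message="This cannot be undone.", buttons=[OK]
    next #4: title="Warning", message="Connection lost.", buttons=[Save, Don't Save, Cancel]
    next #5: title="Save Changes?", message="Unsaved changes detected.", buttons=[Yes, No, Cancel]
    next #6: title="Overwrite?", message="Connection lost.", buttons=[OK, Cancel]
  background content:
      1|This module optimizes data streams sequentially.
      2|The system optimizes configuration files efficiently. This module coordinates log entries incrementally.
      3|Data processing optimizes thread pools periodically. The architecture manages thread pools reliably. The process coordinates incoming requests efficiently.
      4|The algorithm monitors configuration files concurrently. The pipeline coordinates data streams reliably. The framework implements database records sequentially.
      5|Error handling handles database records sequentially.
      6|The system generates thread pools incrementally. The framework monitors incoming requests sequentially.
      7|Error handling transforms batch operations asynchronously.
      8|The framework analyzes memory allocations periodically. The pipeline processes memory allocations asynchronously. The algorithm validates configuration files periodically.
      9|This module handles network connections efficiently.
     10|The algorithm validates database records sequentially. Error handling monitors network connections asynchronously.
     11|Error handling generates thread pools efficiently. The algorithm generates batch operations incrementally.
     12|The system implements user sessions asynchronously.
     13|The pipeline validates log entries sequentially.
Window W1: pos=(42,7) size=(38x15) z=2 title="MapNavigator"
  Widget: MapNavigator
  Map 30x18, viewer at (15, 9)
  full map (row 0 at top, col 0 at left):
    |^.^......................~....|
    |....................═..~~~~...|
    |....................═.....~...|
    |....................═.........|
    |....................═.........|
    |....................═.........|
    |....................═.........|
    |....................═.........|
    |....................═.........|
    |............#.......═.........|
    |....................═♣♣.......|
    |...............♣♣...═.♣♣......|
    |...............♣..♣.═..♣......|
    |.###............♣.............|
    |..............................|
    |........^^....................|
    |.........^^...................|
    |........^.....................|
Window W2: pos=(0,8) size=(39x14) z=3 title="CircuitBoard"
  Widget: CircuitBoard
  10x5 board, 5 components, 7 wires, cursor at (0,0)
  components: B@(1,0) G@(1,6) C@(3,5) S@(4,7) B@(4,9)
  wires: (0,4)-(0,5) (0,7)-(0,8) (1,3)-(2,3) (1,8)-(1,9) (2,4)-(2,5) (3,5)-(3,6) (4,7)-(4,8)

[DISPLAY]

       ┃───┃   ....................═.........   ┃   
      ·┃le ┃   ....................═.........   ┃   
       ┃m o┃   ............#..@....═.........   ┃   
       ┃───┃   ....................═♣♣.......   ┃   
       ┃Err┃   ...............♣♣...═.♣♣......   ┃   
       ┃ann┃   ...............♣..♣.═..♣......   ┃   
       ┃ [O┃   .###............♣.............   ┃   
  S ─ ·┃───┃   ..............................   ┃   
━━━━━━━┛wor┗━━━━━━━━━━━━━━━━━━━━━━━━━━━━━━━━━━━━┛   
his module handles netw┃                            
he algorithm validates ┃                            
━━━━━━━━━━━━━━━━━━━━━━━┛                            
                                                    
                                                    
                                                    
                                                    
                                                    
                                                    
                                                    
                                                    


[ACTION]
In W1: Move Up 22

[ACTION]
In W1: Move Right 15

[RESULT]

       ┃───┃                                    ┃   
      ·┃le ┃                                    ┃   
       ┃m o┃..............~...@                 ┃   
       ┃───┃.........═..~~~~...                 ┃   
       ┃Err┃.........═.....~...                 ┃   
       ┃ann┃.........═.........                 ┃   
       ┃ [O┃.........═.........                 ┃   
  S ─ ·┃───┃.........═.........                 ┃   
━━━━━━━┛wor┗━━━━━━━━━━━━━━━━━━━━━━━━━━━━━━━━━━━━┛   
his module handles netw┃                            
he algorithm validates ┃                            
━━━━━━━━━━━━━━━━━━━━━━━┛                            
                                                    
                                                    
                                                    
                                                    
                                                    
                                                    
                                                    
                                                    


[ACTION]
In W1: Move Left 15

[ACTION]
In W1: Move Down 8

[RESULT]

       ┃───┃    ....................═.........  ┃   
      ·┃le ┃    ....................═.........  ┃   
       ┃m o┃    ..............@.....═.........  ┃   
       ┃───┃    ............#.......═.........  ┃   
       ┃Err┃    ....................═♣♣.......  ┃   
       ┃ann┃    ...............♣♣...═.♣♣......  ┃   
       ┃ [O┃    ...............♣..♣.═..♣......  ┃   
  S ─ ·┃───┃    .###............♣.............  ┃   
━━━━━━━┛wor┗━━━━━━━━━━━━━━━━━━━━━━━━━━━━━━━━━━━━┛   
his module handles netw┃                            
he algorithm validates ┃                            
━━━━━━━━━━━━━━━━━━━━━━━┛                            
                                                    
                                                    
                                                    
                                                    
                                                    
                                                    
                                                    
                                                    


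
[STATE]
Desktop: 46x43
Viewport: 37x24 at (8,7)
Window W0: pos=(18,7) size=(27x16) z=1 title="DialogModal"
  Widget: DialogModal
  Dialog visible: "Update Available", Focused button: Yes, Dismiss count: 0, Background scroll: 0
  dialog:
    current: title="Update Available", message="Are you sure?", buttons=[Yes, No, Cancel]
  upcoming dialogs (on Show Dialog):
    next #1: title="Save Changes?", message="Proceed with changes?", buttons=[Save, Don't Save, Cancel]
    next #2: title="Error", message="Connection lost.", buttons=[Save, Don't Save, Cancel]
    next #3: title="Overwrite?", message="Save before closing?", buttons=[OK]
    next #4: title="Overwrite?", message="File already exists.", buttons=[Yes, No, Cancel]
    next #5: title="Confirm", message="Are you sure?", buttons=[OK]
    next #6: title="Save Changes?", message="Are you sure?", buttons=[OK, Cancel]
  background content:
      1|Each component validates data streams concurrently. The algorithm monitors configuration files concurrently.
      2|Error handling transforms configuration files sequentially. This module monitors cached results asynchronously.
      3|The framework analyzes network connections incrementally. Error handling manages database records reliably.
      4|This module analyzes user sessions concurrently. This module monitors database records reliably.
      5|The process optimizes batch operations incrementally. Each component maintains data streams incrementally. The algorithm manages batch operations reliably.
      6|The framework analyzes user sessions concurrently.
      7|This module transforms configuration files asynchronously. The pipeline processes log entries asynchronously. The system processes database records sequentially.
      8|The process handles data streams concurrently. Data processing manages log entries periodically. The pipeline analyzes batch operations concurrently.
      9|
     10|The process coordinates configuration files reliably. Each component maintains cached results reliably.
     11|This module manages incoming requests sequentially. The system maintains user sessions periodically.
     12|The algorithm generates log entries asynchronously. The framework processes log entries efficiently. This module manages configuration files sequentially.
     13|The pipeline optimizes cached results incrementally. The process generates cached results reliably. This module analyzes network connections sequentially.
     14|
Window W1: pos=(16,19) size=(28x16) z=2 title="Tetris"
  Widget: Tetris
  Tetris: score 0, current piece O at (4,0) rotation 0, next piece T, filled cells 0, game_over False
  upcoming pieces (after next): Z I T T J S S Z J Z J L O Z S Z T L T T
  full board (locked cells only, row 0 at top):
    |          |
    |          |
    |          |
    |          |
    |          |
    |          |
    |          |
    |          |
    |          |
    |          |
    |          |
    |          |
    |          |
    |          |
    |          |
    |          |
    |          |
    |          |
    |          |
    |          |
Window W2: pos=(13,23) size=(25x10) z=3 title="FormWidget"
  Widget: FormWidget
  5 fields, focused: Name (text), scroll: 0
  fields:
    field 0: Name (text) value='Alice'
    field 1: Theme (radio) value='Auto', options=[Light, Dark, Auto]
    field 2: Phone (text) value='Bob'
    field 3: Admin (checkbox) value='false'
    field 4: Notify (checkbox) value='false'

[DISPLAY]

          ┏━━━━━━━━━━━━━━━━━━━━━━━━━┓
          ┃ DialogModal             ┃
          ┠─────────────────────────┨
          ┃Each component validates ┃
          ┃Error handling transforms┃
          ┃The framework analyzes ne┃
          ┃Th┌───────────────────┐er┃
          ┃Th│  Update Available │at┃
          ┃Th│   Are you sure?   │us┃
          ┃Th│[Yes]  No   Cancel │co┃
          ┃Th└───────────────────┘a ┃
          ┃                         ┃
        ┏━━━━━━━━━━━━━━━━━━━━━━━━━━┓┃
        ┃ Tetris                   ┃┃
        ┠──────────────────────────┨┃
        ┃          │Next:          ┃┛
     ┏━━━━━━━━━━━━━━━━━━━━━━━┓     ┃ 
     ┃ FormWidget            ┃     ┃ 
     ┠───────────────────────┨     ┃ 
     ┃> Name:       [Alice  ]┃     ┃ 
     ┃  Theme:      ( ) Light┃     ┃ 
     ┃  Phone:      [Bob    ]┃     ┃ 
     ┃  Admin:      [ ]      ┃     ┃ 
     ┃  Notify:     [ ]      ┃     ┃ 


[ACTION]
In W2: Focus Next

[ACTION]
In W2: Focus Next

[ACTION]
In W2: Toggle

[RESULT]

          ┏━━━━━━━━━━━━━━━━━━━━━━━━━┓
          ┃ DialogModal             ┃
          ┠─────────────────────────┨
          ┃Each component validates ┃
          ┃Error handling transforms┃
          ┃The framework analyzes ne┃
          ┃Th┌───────────────────┐er┃
          ┃Th│  Update Available │at┃
          ┃Th│   Are you sure?   │us┃
          ┃Th│[Yes]  No   Cancel │co┃
          ┃Th└───────────────────┘a ┃
          ┃                         ┃
        ┏━━━━━━━━━━━━━━━━━━━━━━━━━━┓┃
        ┃ Tetris                   ┃┃
        ┠──────────────────────────┨┃
        ┃          │Next:          ┃┛
     ┏━━━━━━━━━━━━━━━━━━━━━━━┓     ┃ 
     ┃ FormWidget            ┃     ┃ 
     ┠───────────────────────┨     ┃ 
     ┃  Name:       [Alice  ]┃     ┃ 
     ┃  Theme:      ( ) Light┃     ┃ 
     ┃> Phone:      [Bob    ]┃     ┃ 
     ┃  Admin:      [ ]      ┃     ┃ 
     ┃  Notify:     [ ]      ┃     ┃ 


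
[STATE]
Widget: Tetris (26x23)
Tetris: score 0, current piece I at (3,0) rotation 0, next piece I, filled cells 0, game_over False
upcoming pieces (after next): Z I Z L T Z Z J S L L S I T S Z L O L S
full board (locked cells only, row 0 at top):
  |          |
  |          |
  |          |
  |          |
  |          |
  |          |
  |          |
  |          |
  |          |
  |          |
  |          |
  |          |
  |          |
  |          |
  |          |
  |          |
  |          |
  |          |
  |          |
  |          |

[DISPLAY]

   ████   │Next:          
          │████           
          │               
          │               
          │               
          │               
          │Score:         
          │0              
          │               
          │               
          │               
          │               
          │               
          │               
          │               
          │               
          │               
          │               
          │               
          │               
          │               
          │               
          │               


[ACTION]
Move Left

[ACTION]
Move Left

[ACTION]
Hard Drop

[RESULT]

   ████   │Next:          
          │▓▓             
          │ ▓▓            
          │               
          │               
          │               
          │Score:         
          │0              
          │               
          │               
          │               
          │               
          │               
          │               
          │               
          │               
          │               
          │               
          │               
 ████     │               
          │               
          │               
          │               


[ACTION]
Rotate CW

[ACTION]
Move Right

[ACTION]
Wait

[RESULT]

          │Next:          
    █     │▓▓             
    █     │ ▓▓            
    █     │               
    █     │               
          │               
          │Score:         
          │0              
          │               
          │               
          │               
          │               
          │               
          │               
          │               
          │               
          │               
          │               
          │               
 ████     │               
          │               
          │               
          │               


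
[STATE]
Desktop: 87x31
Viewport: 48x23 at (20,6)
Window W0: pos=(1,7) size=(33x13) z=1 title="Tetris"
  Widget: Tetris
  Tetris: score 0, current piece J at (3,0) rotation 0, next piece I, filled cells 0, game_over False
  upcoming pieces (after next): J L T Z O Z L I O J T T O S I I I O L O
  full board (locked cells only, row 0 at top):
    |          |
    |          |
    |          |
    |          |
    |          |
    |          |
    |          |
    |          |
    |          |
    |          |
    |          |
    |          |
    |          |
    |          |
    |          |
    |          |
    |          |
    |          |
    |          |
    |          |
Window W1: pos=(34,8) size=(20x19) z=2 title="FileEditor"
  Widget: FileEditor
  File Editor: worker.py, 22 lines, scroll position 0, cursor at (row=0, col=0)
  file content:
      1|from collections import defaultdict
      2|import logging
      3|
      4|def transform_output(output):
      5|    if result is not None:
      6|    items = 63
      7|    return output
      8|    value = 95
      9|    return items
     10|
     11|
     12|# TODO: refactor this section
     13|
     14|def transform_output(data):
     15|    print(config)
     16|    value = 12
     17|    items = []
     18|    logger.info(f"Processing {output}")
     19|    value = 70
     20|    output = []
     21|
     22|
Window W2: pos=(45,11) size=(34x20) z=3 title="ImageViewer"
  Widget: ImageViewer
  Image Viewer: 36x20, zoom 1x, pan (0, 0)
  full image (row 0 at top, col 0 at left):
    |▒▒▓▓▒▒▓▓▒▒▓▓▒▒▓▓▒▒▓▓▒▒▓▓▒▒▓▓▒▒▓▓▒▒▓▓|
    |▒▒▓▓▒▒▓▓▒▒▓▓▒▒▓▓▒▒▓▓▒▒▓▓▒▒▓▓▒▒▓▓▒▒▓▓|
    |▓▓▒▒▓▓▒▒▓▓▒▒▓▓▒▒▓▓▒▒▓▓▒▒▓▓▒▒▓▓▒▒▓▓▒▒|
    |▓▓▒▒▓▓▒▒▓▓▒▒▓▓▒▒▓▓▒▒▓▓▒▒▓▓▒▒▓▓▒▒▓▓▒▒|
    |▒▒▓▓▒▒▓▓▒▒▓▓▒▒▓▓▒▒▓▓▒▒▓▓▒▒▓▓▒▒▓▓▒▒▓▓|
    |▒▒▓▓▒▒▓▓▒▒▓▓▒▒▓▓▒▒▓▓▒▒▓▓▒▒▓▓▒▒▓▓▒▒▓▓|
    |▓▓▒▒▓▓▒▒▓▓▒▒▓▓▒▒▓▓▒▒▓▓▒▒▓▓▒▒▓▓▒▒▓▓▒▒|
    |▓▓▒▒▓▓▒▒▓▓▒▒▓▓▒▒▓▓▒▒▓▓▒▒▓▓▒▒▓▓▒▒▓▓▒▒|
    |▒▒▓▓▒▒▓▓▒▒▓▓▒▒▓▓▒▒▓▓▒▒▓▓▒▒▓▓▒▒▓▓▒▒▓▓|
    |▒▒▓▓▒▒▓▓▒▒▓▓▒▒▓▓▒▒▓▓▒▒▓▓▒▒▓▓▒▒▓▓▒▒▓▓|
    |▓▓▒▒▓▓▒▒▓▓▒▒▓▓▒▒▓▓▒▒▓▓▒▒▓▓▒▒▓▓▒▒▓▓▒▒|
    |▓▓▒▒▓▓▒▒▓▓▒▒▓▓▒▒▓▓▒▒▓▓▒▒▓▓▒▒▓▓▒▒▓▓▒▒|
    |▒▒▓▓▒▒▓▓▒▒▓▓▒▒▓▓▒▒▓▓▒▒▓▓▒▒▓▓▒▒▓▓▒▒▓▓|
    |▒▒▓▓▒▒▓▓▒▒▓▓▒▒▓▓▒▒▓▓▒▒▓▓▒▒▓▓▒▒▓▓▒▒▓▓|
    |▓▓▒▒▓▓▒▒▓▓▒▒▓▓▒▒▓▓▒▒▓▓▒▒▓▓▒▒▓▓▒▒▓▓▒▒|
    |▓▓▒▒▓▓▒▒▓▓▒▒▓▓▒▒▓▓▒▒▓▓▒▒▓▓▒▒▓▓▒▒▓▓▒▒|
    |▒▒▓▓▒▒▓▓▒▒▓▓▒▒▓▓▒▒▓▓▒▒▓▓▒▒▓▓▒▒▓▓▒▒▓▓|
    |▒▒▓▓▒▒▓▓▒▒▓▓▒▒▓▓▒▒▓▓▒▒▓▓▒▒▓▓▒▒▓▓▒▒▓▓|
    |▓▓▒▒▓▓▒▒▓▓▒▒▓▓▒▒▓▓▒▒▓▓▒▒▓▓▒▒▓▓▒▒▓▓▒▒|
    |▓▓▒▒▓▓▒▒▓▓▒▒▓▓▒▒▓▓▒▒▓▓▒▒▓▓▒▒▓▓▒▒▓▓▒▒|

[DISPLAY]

                                                
━━━━━━━━━━━━━┓                                  
             ┃┏━━━━━━━━━━━━━━━━━━┓              
─────────────┨┃ FileEditor       ┃              
             ┃┠──────────────────┨              
             ┃┃█rom colle┏━━━━━━━━━━━━━━━━━━━━━━
             ┃┃import log┃ ImageViewer          
             ┃┃          ┠──────────────────────
             ┃┃def transf┃▒▒▓▓▒▒▓▓▒▒▓▓▒▒▓▓▒▒▓▓▒▒
             ┃┃    if res┃▒▒▓▓▒▒▓▓▒▒▓▓▒▒▓▓▒▒▓▓▒▒
             ┃┃    items ┃▓▓▒▒▓▓▒▒▓▓▒▒▓▓▒▒▓▓▒▒▓▓
             ┃┃    return┃▓▓▒▒▓▓▒▒▓▓▒▒▓▓▒▒▓▓▒▒▓▓
             ┃┃    value ┃▒▒▓▓▒▒▓▓▒▒▓▓▒▒▓▓▒▒▓▓▒▒
━━━━━━━━━━━━━┛┃    return┃▒▒▓▓▒▒▓▓▒▒▓▓▒▒▓▓▒▒▓▓▒▒
              ┃          ┃▓▓▒▒▓▓▒▒▓▓▒▒▓▓▒▒▓▓▒▒▓▓
              ┃          ┃▓▓▒▒▓▓▒▒▓▓▒▒▓▓▒▒▓▓▒▒▓▓
              ┃# TODO: re┃▒▒▓▓▒▒▓▓▒▒▓▓▒▒▓▓▒▒▓▓▒▒
              ┃          ┃▒▒▓▓▒▒▓▓▒▒▓▓▒▒▓▓▒▒▓▓▒▒
              ┃def transf┃▓▓▒▒▓▓▒▒▓▓▒▒▓▓▒▒▓▓▒▒▓▓
              ┃    print(┃▓▓▒▒▓▓▒▒▓▓▒▒▓▓▒▒▓▓▒▒▓▓
              ┗━━━━━━━━━━┃▒▒▓▓▒▒▓▓▒▒▓▓▒▒▓▓▒▒▓▓▒▒
                         ┃▒▒▓▓▒▒▓▓▒▒▓▓▒▒▓▓▒▒▓▓▒▒
                         ┃▓▓▒▒▓▓▒▒▓▓▒▒▓▓▒▒▓▓▒▒▓▓


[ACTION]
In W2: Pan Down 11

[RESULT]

                                                
━━━━━━━━━━━━━┓                                  
             ┃┏━━━━━━━━━━━━━━━━━━┓              
─────────────┨┃ FileEditor       ┃              
             ┃┠──────────────────┨              
             ┃┃█rom colle┏━━━━━━━━━━━━━━━━━━━━━━
             ┃┃import log┃ ImageViewer          
             ┃┃          ┠──────────────────────
             ┃┃def transf┃▓▓▒▒▓▓▒▒▓▓▒▒▓▓▒▒▓▓▒▒▓▓
             ┃┃    if res┃▒▒▓▓▒▒▓▓▒▒▓▓▒▒▓▓▒▒▓▓▒▒
             ┃┃    items ┃▒▒▓▓▒▒▓▓▒▒▓▓▒▒▓▓▒▒▓▓▒▒
             ┃┃    return┃▓▓▒▒▓▓▒▒▓▓▒▒▓▓▒▒▓▓▒▒▓▓
             ┃┃    value ┃▓▓▒▒▓▓▒▒▓▓▒▒▓▓▒▒▓▓▒▒▓▓
━━━━━━━━━━━━━┛┃    return┃▒▒▓▓▒▒▓▓▒▒▓▓▒▒▓▓▒▒▓▓▒▒
              ┃          ┃▒▒▓▓▒▒▓▓▒▒▓▓▒▒▓▓▒▒▓▓▒▒
              ┃          ┃▓▓▒▒▓▓▒▒▓▓▒▒▓▓▒▒▓▓▒▒▓▓
              ┃# TODO: re┃▓▓▒▒▓▓▒▒▓▓▒▒▓▓▒▒▓▓▒▒▓▓
              ┃          ┃                      
              ┃def transf┃                      
              ┃    print(┃                      
              ┗━━━━━━━━━━┃                      
                         ┃                      
                         ┃                      


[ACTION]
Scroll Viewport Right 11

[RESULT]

                                                
━━┓                                             
  ┃┏━━━━━━━━━━━━━━━━━━┓                         
──┨┃ FileEditor       ┃                         
  ┃┠──────────────────┨                         
  ┃┃█rom colle┏━━━━━━━━━━━━━━━━━━━━━━━━━━━━━━━━┓
  ┃┃import log┃ ImageViewer                    ┃
  ┃┃          ┠────────────────────────────────┨
  ┃┃def transf┃▓▓▒▒▓▓▒▒▓▓▒▒▓▓▒▒▓▓▒▒▓▓▒▒▓▓▒▒▓▓▒▒┃
  ┃┃    if res┃▒▒▓▓▒▒▓▓▒▒▓▓▒▒▓▓▒▒▓▓▒▒▓▓▒▒▓▓▒▒▓▓┃
  ┃┃    items ┃▒▒▓▓▒▒▓▓▒▒▓▓▒▒▓▓▒▒▓▓▒▒▓▓▒▒▓▓▒▒▓▓┃
  ┃┃    return┃▓▓▒▒▓▓▒▒▓▓▒▒▓▓▒▒▓▓▒▒▓▓▒▒▓▓▒▒▓▓▒▒┃
  ┃┃    value ┃▓▓▒▒▓▓▒▒▓▓▒▒▓▓▒▒▓▓▒▒▓▓▒▒▓▓▒▒▓▓▒▒┃
━━┛┃    return┃▒▒▓▓▒▒▓▓▒▒▓▓▒▒▓▓▒▒▓▓▒▒▓▓▒▒▓▓▒▒▓▓┃
   ┃          ┃▒▒▓▓▒▒▓▓▒▒▓▓▒▒▓▓▒▒▓▓▒▒▓▓▒▒▓▓▒▒▓▓┃
   ┃          ┃▓▓▒▒▓▓▒▒▓▓▒▒▓▓▒▒▓▓▒▒▓▓▒▒▓▓▒▒▓▓▒▒┃
   ┃# TODO: re┃▓▓▒▒▓▓▒▒▓▓▒▒▓▓▒▒▓▓▒▒▓▓▒▒▓▓▒▒▓▓▒▒┃
   ┃          ┃                                ┃
   ┃def transf┃                                ┃
   ┃    print(┃                                ┃
   ┗━━━━━━━━━━┃                                ┃
              ┃                                ┃
              ┃                                ┃


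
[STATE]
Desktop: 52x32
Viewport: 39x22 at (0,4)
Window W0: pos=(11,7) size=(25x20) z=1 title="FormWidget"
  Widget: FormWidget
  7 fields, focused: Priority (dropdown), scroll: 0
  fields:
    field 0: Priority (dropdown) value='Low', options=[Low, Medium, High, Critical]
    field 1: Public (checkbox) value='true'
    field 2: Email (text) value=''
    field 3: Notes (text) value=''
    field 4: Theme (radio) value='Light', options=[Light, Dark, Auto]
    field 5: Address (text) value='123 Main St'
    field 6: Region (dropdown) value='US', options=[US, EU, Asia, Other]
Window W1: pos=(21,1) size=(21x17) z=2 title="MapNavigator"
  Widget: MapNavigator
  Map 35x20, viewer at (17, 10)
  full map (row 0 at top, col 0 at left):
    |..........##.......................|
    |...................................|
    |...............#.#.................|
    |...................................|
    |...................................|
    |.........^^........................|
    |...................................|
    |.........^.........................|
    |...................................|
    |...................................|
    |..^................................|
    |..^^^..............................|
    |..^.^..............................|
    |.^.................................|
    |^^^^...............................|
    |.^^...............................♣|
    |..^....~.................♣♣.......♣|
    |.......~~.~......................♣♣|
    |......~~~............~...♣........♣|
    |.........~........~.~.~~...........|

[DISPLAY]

                     ┃.................
                     ┃.^^..............
                     ┃.................
           ┏━━━━━━━━━┃.^...............
           ┃ FormWidg┃.................
           ┠─────────┃.................
           ┃> Priorit┃.........@.......
           ┃  Public:┃.................
           ┃  Email: ┃.................
           ┃  Notes: ┃.................
           ┃  Theme: ┃.................
           ┃  Address┃.................
           ┃  Region:┃.................
           ┃         ┗━━━━━━━━━━━━━━━━━
           ┃                       ┃   
           ┃                       ┃   
           ┃                       ┃   
           ┃                       ┃   
           ┃                       ┃   
           ┃                       ┃   
           ┃                       ┃   
           ┃                       ┃   


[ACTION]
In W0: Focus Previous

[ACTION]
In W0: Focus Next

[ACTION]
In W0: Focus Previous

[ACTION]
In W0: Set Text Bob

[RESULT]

                     ┃.................
                     ┃.^^..............
                     ┃.................
           ┏━━━━━━━━━┃.^...............
           ┃ FormWidg┃.................
           ┠─────────┃.................
           ┃  Priorit┃.........@.......
           ┃  Public:┃.................
           ┃  Email: ┃.................
           ┃  Notes: ┃.................
           ┃  Theme: ┃.................
           ┃  Address┃.................
           ┃> Region:┃.................
           ┃         ┗━━━━━━━━━━━━━━━━━
           ┃                       ┃   
           ┃                       ┃   
           ┃                       ┃   
           ┃                       ┃   
           ┃                       ┃   
           ┃                       ┃   
           ┃                       ┃   
           ┃                       ┃   


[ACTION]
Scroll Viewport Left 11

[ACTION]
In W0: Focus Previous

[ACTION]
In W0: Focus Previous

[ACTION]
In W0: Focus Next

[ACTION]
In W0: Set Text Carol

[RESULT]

                     ┃.................
                     ┃.^^..............
                     ┃.................
           ┏━━━━━━━━━┃.^...............
           ┃ FormWidg┃.................
           ┠─────────┃.................
           ┃  Priorit┃.........@.......
           ┃  Public:┃.................
           ┃  Email: ┃.................
           ┃  Notes: ┃.................
           ┃  Theme: ┃.................
           ┃> Address┃.................
           ┃  Region:┃.................
           ┃         ┗━━━━━━━━━━━━━━━━━
           ┃                       ┃   
           ┃                       ┃   
           ┃                       ┃   
           ┃                       ┃   
           ┃                       ┃   
           ┃                       ┃   
           ┃                       ┃   
           ┃                       ┃   


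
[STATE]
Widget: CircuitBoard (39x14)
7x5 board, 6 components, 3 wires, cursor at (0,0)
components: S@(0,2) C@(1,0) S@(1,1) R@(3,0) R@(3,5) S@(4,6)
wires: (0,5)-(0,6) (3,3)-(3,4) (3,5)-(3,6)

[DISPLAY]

   0 1 2 3 4 5 6                       
0  [.]      S           · ─ ·          
                                       
1   C   S                              
                                       
2                                      
                                       
3   R           · ─ ·   R ─ ·          
                                       
4                           S          
Cursor: (0,0)                          
                                       
                                       
                                       


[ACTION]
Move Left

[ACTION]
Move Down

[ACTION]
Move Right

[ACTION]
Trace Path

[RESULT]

   0 1 2 3 4 5 6                       
0           S           · ─ ·          
                                       
1   C  [S]                             
                                       
2                                      
                                       
3   R           · ─ ·   R ─ ·          
                                       
4                           S          
Cursor: (1,1)  Trace: S (1 nodes)      
                                       
                                       
                                       


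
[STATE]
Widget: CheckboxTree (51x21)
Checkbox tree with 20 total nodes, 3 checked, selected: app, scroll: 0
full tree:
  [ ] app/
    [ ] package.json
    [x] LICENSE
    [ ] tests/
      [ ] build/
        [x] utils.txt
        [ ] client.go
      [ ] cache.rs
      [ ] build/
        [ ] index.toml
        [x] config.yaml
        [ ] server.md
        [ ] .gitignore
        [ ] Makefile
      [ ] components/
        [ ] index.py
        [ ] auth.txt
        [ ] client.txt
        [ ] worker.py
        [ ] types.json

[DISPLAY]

>[-] app/                                          
   [ ] package.json                                
   [x] LICENSE                                     
   [-] tests/                                      
     [-] build/                                    
       [x] utils.txt                               
       [ ] client.go                               
     [ ] cache.rs                                  
     [-] build/                                    
       [ ] index.toml                              
       [x] config.yaml                             
       [ ] server.md                               
       [ ] .gitignore                              
       [ ] Makefile                                
     [ ] components/                               
       [ ] index.py                                
       [ ] auth.txt                                
       [ ] client.txt                              
       [ ] worker.py                               
       [ ] types.json                              
                                                   


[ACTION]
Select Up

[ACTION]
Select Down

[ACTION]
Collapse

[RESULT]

 [-] app/                                          
>  [ ] package.json                                
   [x] LICENSE                                     
   [-] tests/                                      
     [-] build/                                    
       [x] utils.txt                               
       [ ] client.go                               
     [ ] cache.rs                                  
     [-] build/                                    
       [ ] index.toml                              
       [x] config.yaml                             
       [ ] server.md                               
       [ ] .gitignore                              
       [ ] Makefile                                
     [ ] components/                               
       [ ] index.py                                
       [ ] auth.txt                                
       [ ] client.txt                              
       [ ] worker.py                               
       [ ] types.json                              
                                                   


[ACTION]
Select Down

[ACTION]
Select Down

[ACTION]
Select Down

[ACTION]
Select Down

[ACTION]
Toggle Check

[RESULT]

 [-] app/                                          
   [ ] package.json                                
   [x] LICENSE                                     
   [-] tests/                                      
     [ ] build/                                    
>      [ ] utils.txt                               
       [ ] client.go                               
     [ ] cache.rs                                  
     [-] build/                                    
       [ ] index.toml                              
       [x] config.yaml                             
       [ ] server.md                               
       [ ] .gitignore                              
       [ ] Makefile                                
     [ ] components/                               
       [ ] index.py                                
       [ ] auth.txt                                
       [ ] client.txt                              
       [ ] worker.py                               
       [ ] types.json                              
                                                   
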